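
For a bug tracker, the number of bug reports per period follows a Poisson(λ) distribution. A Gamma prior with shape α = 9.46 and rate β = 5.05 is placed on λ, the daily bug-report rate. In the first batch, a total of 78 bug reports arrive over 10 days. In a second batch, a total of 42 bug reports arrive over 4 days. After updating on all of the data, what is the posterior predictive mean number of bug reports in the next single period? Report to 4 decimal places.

6.7958

With a Gamma(shape α, rate β) prior, the Poisson likelihood is conjugate: the posterior is Gamma(α + ΣXᵢ, β + n).
After batch 1: Gamma(α+S, β+n) = Gamma(9.46+78, 5.05+10) = Gamma(87.46, 15.05).
After batch 2: Gamma(α+S, β+n) = Gamma(87.46+42, 15.05+4) = Gamma(129.46, 19.05).
The predictive distribution for one future period is NegBinom with mean α/β = 6.7958.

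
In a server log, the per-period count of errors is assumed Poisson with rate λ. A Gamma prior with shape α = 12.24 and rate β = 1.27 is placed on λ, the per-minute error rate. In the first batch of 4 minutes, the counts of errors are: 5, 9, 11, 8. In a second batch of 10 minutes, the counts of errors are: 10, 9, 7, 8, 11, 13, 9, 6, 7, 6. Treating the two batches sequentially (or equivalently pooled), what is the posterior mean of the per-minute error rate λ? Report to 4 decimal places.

8.5946

With a Gamma(shape α, rate β) prior, the Poisson likelihood is conjugate: the posterior is Gamma(α + ΣXᵢ, β + n).
Batch 1: sum of counts S = 33 over n = 4 minutes.
After batch 1: Gamma(α+S, β+n) = Gamma(12.24+33, 1.27+4) = Gamma(45.24, 5.27).
Batch 2: sum of counts S = 86 over n = 10 minutes.
After batch 2: Gamma(α+S, β+n) = Gamma(45.24+86, 5.27+10) = Gamma(131.24, 15.27).
Posterior mean = α/β = 131.24/15.27 = 8.5946.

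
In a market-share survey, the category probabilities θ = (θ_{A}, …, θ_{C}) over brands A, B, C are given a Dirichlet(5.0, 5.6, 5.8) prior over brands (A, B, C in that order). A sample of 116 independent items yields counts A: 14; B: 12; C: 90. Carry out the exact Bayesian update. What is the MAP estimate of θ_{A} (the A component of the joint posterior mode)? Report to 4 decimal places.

0.1391

The Dirichlet prior is conjugate to the Multinomial likelihood: each posterior αⱼ = prior αⱼ + observed count nⱼ.
Posterior concentration: (19.0, 17.6, 95.8), total = 132.4.
Joint mode component: (α_{A}−1)/(Σα−K) = 18.0/129.4 = 0.1391.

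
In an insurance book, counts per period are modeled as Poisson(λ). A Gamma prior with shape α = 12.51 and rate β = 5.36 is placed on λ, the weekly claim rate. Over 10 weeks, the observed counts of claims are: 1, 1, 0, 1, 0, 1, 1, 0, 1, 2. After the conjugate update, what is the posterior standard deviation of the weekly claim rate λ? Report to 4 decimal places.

With a Gamma(shape α, rate β) prior, the Poisson likelihood is conjugate: the posterior is Gamma(α + ΣXᵢ, β + n).
Sum of counts S = 8 over n = 10 weeks.
Posterior: Gamma(α+S, β+n) = Gamma(12.51+8, 5.36+10) = Gamma(20.51, 15.36).
SD = √α/β = √20.51/15.36 = 0.2948.

0.2948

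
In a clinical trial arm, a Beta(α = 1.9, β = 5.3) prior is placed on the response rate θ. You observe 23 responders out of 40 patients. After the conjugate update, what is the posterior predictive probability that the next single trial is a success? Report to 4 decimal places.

0.5275

The Beta prior is conjugate to a Binomial/Bernoulli likelihood; the update adds successes to α and failures to β.
Posterior: Beta(α+k, β+n−k) = Beta(1.9+23, 5.3+17) = Beta(24.9, 22.3).
For a single future Bernoulli trial, P(success | data) = α/(α+β) = 0.5275.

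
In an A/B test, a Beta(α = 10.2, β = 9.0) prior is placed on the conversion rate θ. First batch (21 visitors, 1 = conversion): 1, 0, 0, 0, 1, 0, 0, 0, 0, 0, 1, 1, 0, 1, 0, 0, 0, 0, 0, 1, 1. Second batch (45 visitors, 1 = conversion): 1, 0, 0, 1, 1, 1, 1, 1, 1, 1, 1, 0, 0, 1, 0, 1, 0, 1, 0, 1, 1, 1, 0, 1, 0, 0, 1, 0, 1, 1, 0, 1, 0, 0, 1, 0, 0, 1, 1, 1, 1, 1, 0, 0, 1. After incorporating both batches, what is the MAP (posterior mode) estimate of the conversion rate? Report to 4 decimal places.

The Beta prior is conjugate to a Binomial/Bernoulli likelihood; the update adds successes to α and failures to β.
After batch 1: Beta(10.2+7, 9.0+14) = Beta(17.2, 23.0).
After batch 2: Beta(17.2+27, 23.0+18) = Beta(44.2, 41.0).
Mode of Beta(a,b) for a,b>1 is (a−1)/(a+b−2) = 43.2/83.2 = 0.5192.

0.5192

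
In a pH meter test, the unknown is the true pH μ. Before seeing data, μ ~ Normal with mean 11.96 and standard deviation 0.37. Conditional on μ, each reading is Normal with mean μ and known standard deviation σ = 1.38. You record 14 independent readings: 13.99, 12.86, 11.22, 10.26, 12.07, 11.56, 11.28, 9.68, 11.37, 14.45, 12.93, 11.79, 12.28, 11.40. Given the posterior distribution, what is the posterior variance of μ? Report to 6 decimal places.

For Normal data with known variance σ², a Normal(μ₀, σ₀²) prior on μ is conjugate. Posterior precision = 1/σ₀² + n/σ²; posterior mean is the precision-weighted average of μ₀ and x̄.
σ₀² = 0.37² = 0.1369, σ² = 1.38² = 1.9044; σ² + n·σ₀² = 1.9044 + 14·0.1369 = 3.821.
Posterior precision = 1/σ₀² + n/σ² = 1/0.1369 + 14/1.9044 = (σ² + n·σ₀²)/(σ₀²σ²) = 3.821/(0.1369·1.9044); posterior variance σₙ² = σ₀²σ²/(σ² + n·σ₀²) = 0.1369·1.9044/3.821 = 0.068231.

0.068231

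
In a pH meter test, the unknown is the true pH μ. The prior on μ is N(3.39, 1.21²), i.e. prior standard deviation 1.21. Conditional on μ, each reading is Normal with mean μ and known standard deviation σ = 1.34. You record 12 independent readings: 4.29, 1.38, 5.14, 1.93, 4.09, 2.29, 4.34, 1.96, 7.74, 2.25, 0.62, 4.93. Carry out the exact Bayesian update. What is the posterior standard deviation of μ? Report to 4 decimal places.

For Normal data with known variance σ², a Normal(μ₀, σ₀²) prior on μ is conjugate. Posterior precision = 1/σ₀² + n/σ²; posterior mean is the precision-weighted average of μ₀ and x̄.
σ₀² = 1.21² = 1.4641, σ² = 1.34² = 1.7956; σ² + n·σ₀² = 1.7956 + 12·1.4641 = 19.3648.
Posterior precision = 1/σ₀² + n/σ² = 1/1.4641 + 12/1.7956 = (σ² + n·σ₀²)/(σ₀²σ²) = 19.3648/(1.4641·1.7956); posterior variance σₙ² = σ₀²σ²/(σ² + n·σ₀²) = 1.4641·1.7956/19.3648 = 0.135759.
Posterior SD = √σₙ² = √(1.4641·1.7956/19.3648) = 0.3685.

0.3685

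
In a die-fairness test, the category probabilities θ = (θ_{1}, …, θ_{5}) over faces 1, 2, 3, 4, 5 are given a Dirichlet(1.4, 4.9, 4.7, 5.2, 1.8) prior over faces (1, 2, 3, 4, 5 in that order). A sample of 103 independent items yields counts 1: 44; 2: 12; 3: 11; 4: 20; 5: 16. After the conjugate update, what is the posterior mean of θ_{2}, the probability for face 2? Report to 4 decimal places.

The Dirichlet prior is conjugate to the Multinomial likelihood: each posterior αⱼ = prior αⱼ + observed count nⱼ.
Posterior concentration: (45.4, 16.9, 15.7, 25.2, 17.8), total = 121.0.
E[θ_{2}|data] = α_{2}/Σα = 16.9/121.0 = 0.1397.

0.1397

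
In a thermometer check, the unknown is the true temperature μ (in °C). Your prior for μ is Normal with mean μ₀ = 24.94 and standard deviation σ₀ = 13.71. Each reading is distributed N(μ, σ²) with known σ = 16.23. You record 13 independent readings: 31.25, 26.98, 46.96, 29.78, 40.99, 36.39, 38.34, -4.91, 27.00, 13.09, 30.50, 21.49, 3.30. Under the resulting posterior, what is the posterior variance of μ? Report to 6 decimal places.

18.290784

For Normal data with known variance σ², a Normal(μ₀, σ₀²) prior on μ is conjugate. Posterior precision = 1/σ₀² + n/σ²; posterior mean is the precision-weighted average of μ₀ and x̄.
σ₀² = 13.71² = 187.9641, σ² = 16.23² = 263.4129; σ² + n·σ₀² = 263.4129 + 13·187.9641 = 2706.9462.
Posterior precision = 1/σ₀² + n/σ² = 1/187.9641 + 13/263.4129 = (σ² + n·σ₀²)/(σ₀²σ²) = 2706.9462/(187.9641·263.4129); posterior variance σₙ² = σ₀²σ²/(σ² + n·σ₀²) = 187.9641·263.4129/2706.9462 = 18.290784.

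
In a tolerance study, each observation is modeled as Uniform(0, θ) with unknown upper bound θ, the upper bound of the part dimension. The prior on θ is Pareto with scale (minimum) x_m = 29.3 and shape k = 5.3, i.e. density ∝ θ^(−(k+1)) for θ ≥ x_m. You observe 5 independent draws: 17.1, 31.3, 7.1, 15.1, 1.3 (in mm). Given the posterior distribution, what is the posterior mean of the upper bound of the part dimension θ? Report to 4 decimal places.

34.6656

A Pareto(scale x_m, shape k) prior on the upper bound θ of Uniform(0, θ) is conjugate: posterior is Pareto(max(x_m, max xᵢ), k + n).
Sample maximum = 31.3; prior scale x_m = 29.3 → posterior scale = max = 31.3.
Posterior shape = 5.3 + 5 = 10.3.
E[θ|data] = k·x_m/(k−1) = 10.3·31.3/9.3 = 34.6656.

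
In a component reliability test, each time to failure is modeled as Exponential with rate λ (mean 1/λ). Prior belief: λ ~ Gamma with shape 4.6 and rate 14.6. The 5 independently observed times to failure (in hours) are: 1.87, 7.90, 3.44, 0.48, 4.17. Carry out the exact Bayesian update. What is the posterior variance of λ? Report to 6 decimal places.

0.009111

With a Gamma(shape α, rate β) prior on the exponential rate λ, the posterior after n observations with total T = Σxᵢ is Gamma(α+n, β+T).
Sum of observations T = 17.86 hours; n = 5.
Posterior: Gamma(4.6+5, 14.6+17.86) = Gamma(9.6, 32.46).
Var = α/β² = 0.009111.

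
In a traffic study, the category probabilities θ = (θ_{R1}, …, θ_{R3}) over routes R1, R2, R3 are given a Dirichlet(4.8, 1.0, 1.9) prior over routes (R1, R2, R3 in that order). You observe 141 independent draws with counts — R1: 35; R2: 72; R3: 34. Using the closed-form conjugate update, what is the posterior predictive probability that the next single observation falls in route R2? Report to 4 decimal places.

0.4909

The Dirichlet prior is conjugate to the Multinomial likelihood: each posterior αⱼ = prior αⱼ + observed count nⱼ.
Posterior concentration: (39.8, 73.0, 35.9), total = 148.7.
P(next = R2 | data) = α_{R2}/Σα = 0.4909.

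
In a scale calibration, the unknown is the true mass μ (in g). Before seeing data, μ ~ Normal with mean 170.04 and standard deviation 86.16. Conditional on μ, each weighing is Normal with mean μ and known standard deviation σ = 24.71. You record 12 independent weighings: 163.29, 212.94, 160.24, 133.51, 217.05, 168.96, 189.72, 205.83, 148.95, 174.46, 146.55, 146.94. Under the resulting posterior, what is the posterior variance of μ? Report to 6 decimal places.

50.535630

For Normal data with known variance σ², a Normal(μ₀, σ₀²) prior on μ is conjugate. Posterior precision = 1/σ₀² + n/σ²; posterior mean is the precision-weighted average of μ₀ and x̄.
σ₀² = 86.16² = 7423.5456, σ² = 24.71² = 610.5841; σ² + n·σ₀² = 610.5841 + 12·7423.5456 = 89693.1313.
Posterior precision = 1/σ₀² + n/σ² = 1/7423.5456 + 12/610.5841 = (σ² + n·σ₀²)/(σ₀²σ²) = 89693.1313/(7423.5456·610.5841); posterior variance σₙ² = σ₀²σ²/(σ² + n·σ₀²) = 7423.5456·610.5841/89693.1313 = 50.535630.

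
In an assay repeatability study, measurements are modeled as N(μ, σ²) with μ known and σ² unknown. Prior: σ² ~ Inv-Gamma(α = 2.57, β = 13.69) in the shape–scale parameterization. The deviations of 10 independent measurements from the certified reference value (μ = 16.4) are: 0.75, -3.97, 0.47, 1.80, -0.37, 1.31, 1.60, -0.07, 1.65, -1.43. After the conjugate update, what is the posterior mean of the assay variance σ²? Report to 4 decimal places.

With known mean μ and an Inverse-Gamma(α, β) prior on σ², the Normal likelihood is conjugate: posterior is Inv-Gamma(α + n/2, β + Σ(xᵢ−μ)²/2).
Σ(xᵢ−μ)² = (0.75)² + (-3.97)² + (0.47)² + (1.80)² + (-0.37)² + (1.31)² + (1.60)² + (-0.07)² + (1.65)² + (-1.43)² = 28.9696.
Posterior: Inv-Gamma(2.57 + 10/2, 13.69 + 28.9696/2) = Inv-Gamma(7.57, 28.17480).
E[σ²|data] = β/(α−1) = 28.17480/6.57 = 4.2884.

4.2884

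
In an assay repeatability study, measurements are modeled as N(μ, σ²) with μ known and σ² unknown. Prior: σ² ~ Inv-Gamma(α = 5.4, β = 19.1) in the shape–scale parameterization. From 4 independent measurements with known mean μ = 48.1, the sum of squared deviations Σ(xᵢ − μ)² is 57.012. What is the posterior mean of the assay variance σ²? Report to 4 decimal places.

7.4384

With known mean μ and an Inverse-Gamma(α, β) prior on σ², the Normal likelihood is conjugate: posterior is Inv-Gamma(α + n/2, β + Σ(xᵢ−μ)²/2).
Posterior: Inv-Gamma(5.4 + 4/2, 19.1 + 57.012/2) = Inv-Gamma(7.40, 47.6060).
E[σ²|data] = β/(α−1) = 47.6060/6.40 = 7.4384.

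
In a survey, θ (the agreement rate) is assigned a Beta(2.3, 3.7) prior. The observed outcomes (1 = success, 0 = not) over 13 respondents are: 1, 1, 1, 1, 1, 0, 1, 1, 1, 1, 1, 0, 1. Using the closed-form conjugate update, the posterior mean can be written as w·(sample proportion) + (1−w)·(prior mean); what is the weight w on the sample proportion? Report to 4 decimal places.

The Beta prior is conjugate to a Binomial/Bernoulli likelihood; the update adds successes to α and failures to β.
Posterior mean = (α₀+k)/(α₀+β₀+n) = [n/(α₀+β₀+n)]·(k/n) + [(α₀+β₀)/(α₀+β₀+n)]·α₀/(α₀+β₀), so only n and the prior enter the weight.
The weight on the data is w = n/(α₀+β₀+n) = 13/(2.3+3.7+13) = 13/19.0 = 0.6842.

0.6842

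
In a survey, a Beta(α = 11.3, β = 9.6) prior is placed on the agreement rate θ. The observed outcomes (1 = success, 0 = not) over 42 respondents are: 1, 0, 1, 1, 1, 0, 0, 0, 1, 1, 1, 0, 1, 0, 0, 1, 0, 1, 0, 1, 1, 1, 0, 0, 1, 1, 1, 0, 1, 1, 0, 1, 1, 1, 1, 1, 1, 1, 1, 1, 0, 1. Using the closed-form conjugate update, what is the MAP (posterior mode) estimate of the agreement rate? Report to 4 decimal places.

0.6289

The Beta prior is conjugate to a Binomial/Bernoulli likelihood; the update adds successes to α and failures to β.
Posterior: Beta(α+k, β+n−k) = Beta(11.3+28, 9.6+14) = Beta(39.3, 23.6).
Mode of Beta(a,b) for a,b>1 is (a−1)/(a+b−2) = 38.3/60.9 = 0.6289.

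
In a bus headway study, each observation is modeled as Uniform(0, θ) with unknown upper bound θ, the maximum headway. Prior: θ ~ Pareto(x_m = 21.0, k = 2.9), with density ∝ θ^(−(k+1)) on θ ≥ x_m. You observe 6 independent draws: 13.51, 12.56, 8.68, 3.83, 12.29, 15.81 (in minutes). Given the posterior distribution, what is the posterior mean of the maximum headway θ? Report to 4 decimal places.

23.6582

A Pareto(scale x_m, shape k) prior on the upper bound θ of Uniform(0, θ) is conjugate: posterior is Pareto(max(x_m, max xᵢ), k + n).
Sample maximum = 15.81; prior scale x_m = 21.0 → posterior scale = max = 21.00.
Posterior shape = 2.9 + 6 = 8.9.
E[θ|data] = k·x_m/(k−1) = 8.9·21.00/7.9 = 23.6582.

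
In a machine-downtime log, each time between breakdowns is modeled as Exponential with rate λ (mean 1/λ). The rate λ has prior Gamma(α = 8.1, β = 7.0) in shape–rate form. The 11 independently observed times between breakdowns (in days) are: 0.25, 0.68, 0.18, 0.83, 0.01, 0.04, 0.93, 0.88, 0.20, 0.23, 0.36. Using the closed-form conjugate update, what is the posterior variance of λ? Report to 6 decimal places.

0.142189

With a Gamma(shape α, rate β) prior on the exponential rate λ, the posterior after n observations with total T = Σxᵢ is Gamma(α+n, β+T).
Sum of observations T = 4.59 days; n = 11.
Posterior: Gamma(8.1+11, 7.0+4.59) = Gamma(19.1, 11.59).
Var = α/β² = 0.142189.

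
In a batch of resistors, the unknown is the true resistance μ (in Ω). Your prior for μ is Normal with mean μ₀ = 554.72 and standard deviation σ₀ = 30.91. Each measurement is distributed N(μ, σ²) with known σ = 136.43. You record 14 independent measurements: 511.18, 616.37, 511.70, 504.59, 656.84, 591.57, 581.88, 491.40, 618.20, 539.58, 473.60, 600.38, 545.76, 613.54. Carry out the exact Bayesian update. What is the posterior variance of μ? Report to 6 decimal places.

555.923748

For Normal data with known variance σ², a Normal(μ₀, σ₀²) prior on μ is conjugate. Posterior precision = 1/σ₀² + n/σ²; posterior mean is the precision-weighted average of μ₀ and x̄.
σ₀² = 30.91² = 955.4281, σ² = 136.43² = 18613.1449; σ² + n·σ₀² = 18613.1449 + 14·955.4281 = 31989.1383.
Posterior precision = 1/σ₀² + n/σ² = 1/955.4281 + 14/18613.1449 = (σ² + n·σ₀²)/(σ₀²σ²) = 31989.1383/(955.4281·18613.1449); posterior variance σₙ² = σ₀²σ²/(σ² + n·σ₀²) = 955.4281·18613.1449/31989.1383 = 555.923748.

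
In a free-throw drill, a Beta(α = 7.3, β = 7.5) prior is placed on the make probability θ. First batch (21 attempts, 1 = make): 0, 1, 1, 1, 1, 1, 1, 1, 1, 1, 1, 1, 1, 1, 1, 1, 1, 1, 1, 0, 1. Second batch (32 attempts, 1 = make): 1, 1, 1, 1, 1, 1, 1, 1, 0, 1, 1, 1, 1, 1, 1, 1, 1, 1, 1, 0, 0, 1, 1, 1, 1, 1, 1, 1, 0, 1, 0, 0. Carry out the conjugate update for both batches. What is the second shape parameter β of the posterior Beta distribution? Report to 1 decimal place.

15.5

The Beta prior is conjugate to a Binomial/Bernoulli likelihood; the update adds successes to α and failures to β.
After batch 1: Beta(7.3+19, 7.5+2) = Beta(26.3, 9.5).
After batch 2: Beta(26.3+26, 9.5+6) = Beta(52.3, 15.5).
Posterior β = 15.5.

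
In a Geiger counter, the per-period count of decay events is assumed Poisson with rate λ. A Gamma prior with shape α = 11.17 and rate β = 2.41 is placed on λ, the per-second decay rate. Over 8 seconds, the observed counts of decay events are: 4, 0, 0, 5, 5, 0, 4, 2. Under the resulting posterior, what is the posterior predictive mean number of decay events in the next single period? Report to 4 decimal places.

With a Gamma(shape α, rate β) prior, the Poisson likelihood is conjugate: the posterior is Gamma(α + ΣXᵢ, β + n).
Sum of counts S = 20 over n = 8 seconds.
Posterior: Gamma(α+S, β+n) = Gamma(11.17+20, 2.41+8) = Gamma(31.17, 10.41).
The predictive distribution for one future period is NegBinom with mean α/β = 2.9942.

2.9942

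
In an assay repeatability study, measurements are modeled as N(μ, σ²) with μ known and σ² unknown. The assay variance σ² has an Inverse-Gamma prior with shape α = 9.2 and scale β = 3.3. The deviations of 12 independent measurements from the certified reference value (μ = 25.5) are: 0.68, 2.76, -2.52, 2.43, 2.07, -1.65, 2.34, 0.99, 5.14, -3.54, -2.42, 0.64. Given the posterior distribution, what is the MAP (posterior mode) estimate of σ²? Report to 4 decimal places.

2.6425

With known mean μ and an Inverse-Gamma(α, β) prior on σ², the Normal likelihood is conjugate: posterior is Inv-Gamma(α + n/2, β + Σ(xᵢ−μ)²/2).
Σ(xᵢ−μ)² = (0.68)² + (2.76)² + (-2.52)² + (2.43)² + (2.07)² + (-1.65)² + (2.34)² + (0.99)² + (5.14)² + (-3.54)² + (-2.42)² + (0.64)² = 79.0156.
Posterior: Inv-Gamma(9.2 + 12/2, 3.3 + 79.0156/2) = Inv-Gamma(15.20, 42.80780).
Mode = β/(α+1) = 42.80780/16.20 = 2.6425.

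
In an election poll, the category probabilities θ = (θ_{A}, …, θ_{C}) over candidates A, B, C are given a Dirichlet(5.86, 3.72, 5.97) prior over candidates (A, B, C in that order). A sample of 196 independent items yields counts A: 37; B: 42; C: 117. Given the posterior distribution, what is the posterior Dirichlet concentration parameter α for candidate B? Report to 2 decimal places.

45.72

The Dirichlet prior is conjugate to the Multinomial likelihood: each posterior αⱼ = prior αⱼ + observed count nⱼ.
Posterior concentration: (42.86, 45.72, 122.97), total = 211.55.
α_{B} = 3.72 + 42 = 45.72.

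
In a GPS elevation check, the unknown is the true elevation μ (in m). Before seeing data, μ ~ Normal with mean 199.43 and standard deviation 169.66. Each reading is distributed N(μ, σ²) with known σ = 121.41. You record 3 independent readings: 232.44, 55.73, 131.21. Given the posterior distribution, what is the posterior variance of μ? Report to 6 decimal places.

For Normal data with known variance σ², a Normal(μ₀, σ₀²) prior on μ is conjugate. Posterior precision = 1/σ₀² + n/σ²; posterior mean is the precision-weighted average of μ₀ and x̄.
σ₀² = 169.66² = 28784.5156, σ² = 121.41² = 14740.3881; σ² + n·σ₀² = 14740.3881 + 3·28784.5156 = 101093.9349.
Posterior precision = 1/σ₀² + n/σ² = 1/28784.5156 + 3/14740.3881 = (σ² + n·σ₀²)/(σ₀²σ²) = 101093.9349/(28784.5156·14740.3881); posterior variance σₙ² = σ₀²σ²/(σ² + n·σ₀²) = 28784.5156·14740.3881/101093.9349 = 4197.036465.

4197.036465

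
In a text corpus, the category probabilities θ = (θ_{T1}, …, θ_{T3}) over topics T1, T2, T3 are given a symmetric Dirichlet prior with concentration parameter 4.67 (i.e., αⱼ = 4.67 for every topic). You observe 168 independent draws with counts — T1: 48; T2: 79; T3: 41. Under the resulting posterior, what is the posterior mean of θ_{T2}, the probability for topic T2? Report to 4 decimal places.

0.4597

The Dirichlet prior is conjugate to the Multinomial likelihood: each posterior αⱼ = prior αⱼ + observed count nⱼ.
Posterior concentration: (52.67, 83.67, 45.67), total = 182.01.
E[θ_{T2}|data] = α_{T2}/Σα = 83.67/182.01 = 0.4597.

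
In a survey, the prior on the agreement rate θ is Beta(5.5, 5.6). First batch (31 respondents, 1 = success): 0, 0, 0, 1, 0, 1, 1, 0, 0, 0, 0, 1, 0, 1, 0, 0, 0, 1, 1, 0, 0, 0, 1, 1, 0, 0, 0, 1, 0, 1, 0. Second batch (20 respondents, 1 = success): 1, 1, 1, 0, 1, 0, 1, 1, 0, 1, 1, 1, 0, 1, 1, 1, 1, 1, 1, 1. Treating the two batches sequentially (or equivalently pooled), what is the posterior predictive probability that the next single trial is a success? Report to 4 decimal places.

0.5233

The Beta prior is conjugate to a Binomial/Bernoulli likelihood; the update adds successes to α and failures to β.
After batch 1: Beta(5.5+11, 5.6+20) = Beta(16.5, 25.6).
After batch 2: Beta(16.5+16, 25.6+4) = Beta(32.5, 29.6).
For a single future Bernoulli trial, P(success | data) = α/(α+β) = 0.5233.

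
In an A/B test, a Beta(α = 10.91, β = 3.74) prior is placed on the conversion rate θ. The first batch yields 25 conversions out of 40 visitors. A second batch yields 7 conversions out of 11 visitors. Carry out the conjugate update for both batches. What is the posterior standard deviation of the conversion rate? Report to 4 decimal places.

0.0583

The Beta prior is conjugate to a Binomial/Bernoulli likelihood; the update adds successes to α and failures to β.
After batch 1: Beta(10.91+25, 3.74+15) = Beta(35.91, 18.74).
After batch 2: Beta(35.91+7, 18.74+4) = Beta(42.91, 22.74).
Var = αβ/((α+β)²(α+β+1)) = 42.91·22.74/(65.65²·66.65) = 0.00339687; SD = √0.00339687 = 0.0583.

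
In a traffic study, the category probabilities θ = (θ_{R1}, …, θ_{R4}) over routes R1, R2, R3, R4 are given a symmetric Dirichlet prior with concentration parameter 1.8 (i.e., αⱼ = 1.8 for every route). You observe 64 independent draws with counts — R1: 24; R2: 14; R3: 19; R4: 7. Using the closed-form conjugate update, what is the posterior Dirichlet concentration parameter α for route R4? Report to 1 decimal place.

The Dirichlet prior is conjugate to the Multinomial likelihood: each posterior αⱼ = prior αⱼ + observed count nⱼ.
Posterior concentration: (25.8, 15.8, 20.8, 8.8), total = 71.2.
α_{R4} = 1.8 + 7 = 8.8.

8.8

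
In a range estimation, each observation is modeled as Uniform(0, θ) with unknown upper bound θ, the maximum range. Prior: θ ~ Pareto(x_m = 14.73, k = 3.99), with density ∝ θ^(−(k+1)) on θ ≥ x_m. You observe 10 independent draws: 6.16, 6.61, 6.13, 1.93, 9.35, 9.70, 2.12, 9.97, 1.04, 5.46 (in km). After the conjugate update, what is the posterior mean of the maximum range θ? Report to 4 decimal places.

15.8639

A Pareto(scale x_m, shape k) prior on the upper bound θ of Uniform(0, θ) is conjugate: posterior is Pareto(max(x_m, max xᵢ), k + n).
Sample maximum = 9.97; prior scale x_m = 14.73 → posterior scale = max = 14.73.
Posterior shape = 3.99 + 10 = 13.99.
E[θ|data] = k·x_m/(k−1) = 13.99·14.73/12.99 = 15.8639.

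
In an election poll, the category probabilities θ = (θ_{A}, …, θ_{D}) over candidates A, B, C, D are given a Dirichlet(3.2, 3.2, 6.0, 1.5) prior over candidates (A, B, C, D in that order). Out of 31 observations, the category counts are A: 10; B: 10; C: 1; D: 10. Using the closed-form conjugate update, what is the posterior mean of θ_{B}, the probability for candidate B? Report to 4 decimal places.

0.2940

The Dirichlet prior is conjugate to the Multinomial likelihood: each posterior αⱼ = prior αⱼ + observed count nⱼ.
Posterior concentration: (13.2, 13.2, 7.0, 11.5), total = 44.9.
E[θ_{B}|data] = α_{B}/Σα = 13.2/44.9 = 0.2940.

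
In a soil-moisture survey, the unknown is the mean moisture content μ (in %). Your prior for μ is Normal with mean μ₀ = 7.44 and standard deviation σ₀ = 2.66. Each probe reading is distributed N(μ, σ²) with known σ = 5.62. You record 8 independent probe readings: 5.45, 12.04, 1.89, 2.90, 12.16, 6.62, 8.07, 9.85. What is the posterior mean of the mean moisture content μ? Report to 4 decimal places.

For Normal data with known variance σ², a Normal(μ₀, σ₀²) prior on μ is conjugate. Posterior precision = 1/σ₀² + n/σ²; posterior mean is the precision-weighted average of μ₀ and x̄.
Σxᵢ = 5.45 + 12.04 + 1.89 + 2.90 + 12.16 + 6.62 + 8.07 + 9.85 = 58.98, so n·x̄ = 58.98.
σ₀² = 2.66² = 7.0756, σ² = 5.62² = 31.5844; σ² + n·σ₀² = 31.5844 + 8·7.0756 = 88.1892.
Posterior mean = (μ₀/σ₀² + n·x̄/σ²)/(1/σ₀² + n/σ²) = (σ²·μ₀ + σ₀²·n·x̄)/(σ² + n·σ₀²) = (31.5844·7.44 + 7.0756·58.98)/88.1892 = 652.306824/88.1892 = 7.3967.

7.3967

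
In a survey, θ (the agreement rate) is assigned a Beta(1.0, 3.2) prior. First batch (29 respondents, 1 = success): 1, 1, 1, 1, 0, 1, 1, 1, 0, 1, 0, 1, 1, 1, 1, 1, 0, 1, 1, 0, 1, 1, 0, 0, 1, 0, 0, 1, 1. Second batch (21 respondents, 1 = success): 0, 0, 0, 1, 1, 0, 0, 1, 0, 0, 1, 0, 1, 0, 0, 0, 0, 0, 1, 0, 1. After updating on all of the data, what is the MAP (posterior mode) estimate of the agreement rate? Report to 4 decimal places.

The Beta prior is conjugate to a Binomial/Bernoulli likelihood; the update adds successes to α and failures to β.
After batch 1: Beta(1.0+20, 3.2+9) = Beta(21.0, 12.2).
After batch 2: Beta(21.0+7, 12.2+14) = Beta(28.0, 26.2).
Mode of Beta(a,b) for a,b>1 is (a−1)/(a+b−2) = 27.0/52.2 = 0.5172.

0.5172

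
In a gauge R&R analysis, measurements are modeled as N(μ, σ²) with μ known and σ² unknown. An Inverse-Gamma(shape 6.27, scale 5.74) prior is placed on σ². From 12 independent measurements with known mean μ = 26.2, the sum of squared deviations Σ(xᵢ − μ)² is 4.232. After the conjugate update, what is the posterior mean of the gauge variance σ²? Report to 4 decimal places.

0.6971

With known mean μ and an Inverse-Gamma(α, β) prior on σ², the Normal likelihood is conjugate: posterior is Inv-Gamma(α + n/2, β + Σ(xᵢ−μ)²/2).
Posterior: Inv-Gamma(6.27 + 12/2, 5.74 + 4.232/2) = Inv-Gamma(12.27, 7.8560).
E[σ²|data] = β/(α−1) = 7.8560/11.27 = 0.6971.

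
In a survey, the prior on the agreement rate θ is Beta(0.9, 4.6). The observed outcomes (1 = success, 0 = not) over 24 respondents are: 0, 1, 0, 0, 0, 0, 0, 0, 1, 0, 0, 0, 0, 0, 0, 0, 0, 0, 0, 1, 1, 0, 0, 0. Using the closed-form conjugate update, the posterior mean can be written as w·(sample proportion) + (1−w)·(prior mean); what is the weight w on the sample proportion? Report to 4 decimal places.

The Beta prior is conjugate to a Binomial/Bernoulli likelihood; the update adds successes to α and failures to β.
Posterior mean = (α₀+k)/(α₀+β₀+n) = [n/(α₀+β₀+n)]·(k/n) + [(α₀+β₀)/(α₀+β₀+n)]·α₀/(α₀+β₀), so only n and the prior enter the weight.
The weight on the data is w = n/(α₀+β₀+n) = 24/(0.9+4.6+24) = 24/29.5 = 0.8136.

0.8136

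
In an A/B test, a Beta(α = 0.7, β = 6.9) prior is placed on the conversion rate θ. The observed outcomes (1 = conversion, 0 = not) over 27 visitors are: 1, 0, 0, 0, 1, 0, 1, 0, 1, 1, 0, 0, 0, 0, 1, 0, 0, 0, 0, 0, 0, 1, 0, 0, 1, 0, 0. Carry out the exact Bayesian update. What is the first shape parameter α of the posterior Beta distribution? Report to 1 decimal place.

8.7

The Beta prior is conjugate to a Binomial/Bernoulli likelihood; the update adds successes to α and failures to β.
Posterior: Beta(α+k, β+n−k) = Beta(0.7+8, 6.9+19) = Beta(8.7, 25.9).
Posterior α = 8.7.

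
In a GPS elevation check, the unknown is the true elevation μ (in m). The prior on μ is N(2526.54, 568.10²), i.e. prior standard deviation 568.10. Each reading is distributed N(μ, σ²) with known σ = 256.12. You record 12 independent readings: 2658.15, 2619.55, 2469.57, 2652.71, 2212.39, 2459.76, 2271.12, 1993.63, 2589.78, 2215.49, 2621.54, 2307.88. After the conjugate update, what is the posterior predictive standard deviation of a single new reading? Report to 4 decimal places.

266.4073

For Normal data with known variance σ², a Normal(μ₀, σ₀²) prior on μ is conjugate. Posterior precision = 1/σ₀² + n/σ²; posterior mean is the precision-weighted average of μ₀ and x̄.
σ₀² = 568.10² = 322737.61, σ² = 256.12² = 65597.4544; σ² + n·σ₀² = 65597.4544 + 12·322737.61 = 3938448.7744.
Posterior precision = 1/σ₀² + n/σ² = 1/322737.61 + 12/65597.4544 = (σ² + n·σ₀²)/(σ₀²σ²) = 3938448.7744/(322737.61·65597.4544); posterior variance σₙ² = σ₀²σ²/(σ² + n·σ₀²) = 322737.61·65597.4544/3938448.7744 = 5375.407138.
Predictive variance for one new observation = σₙ² + σ² = 322737.61·65597.4544/3938448.7744 + 65597.4544 = σ²·(σ₀² + 3938448.7744)/3938448.7744 = 65597.4544·4261186.3844/3938448.7744 = 70972.861538; SD = √(65597.4544·4261186.3844/3938448.7744) = 266.4073.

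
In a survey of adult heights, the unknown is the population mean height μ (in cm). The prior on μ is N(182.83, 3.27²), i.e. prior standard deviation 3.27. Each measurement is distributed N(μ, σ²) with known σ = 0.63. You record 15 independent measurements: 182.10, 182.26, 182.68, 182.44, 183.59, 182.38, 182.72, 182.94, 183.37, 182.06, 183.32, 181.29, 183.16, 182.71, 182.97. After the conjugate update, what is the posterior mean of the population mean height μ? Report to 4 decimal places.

182.6664

For Normal data with known variance σ², a Normal(μ₀, σ₀²) prior on μ is conjugate. Posterior precision = 1/σ₀² + n/σ²; posterior mean is the precision-weighted average of μ₀ and x̄.
Σxᵢ = 182.10 + 182.26 + 182.68 + 182.44 + 183.59 + 182.38 + 182.72 + 182.94 + 183.37 + 182.06 + 183.32 + 181.29 + 183.16 + 182.71 + 182.97 = 2739.99, so n·x̄ = 2739.99.
σ₀² = 3.27² = 10.6929, σ² = 0.63² = 0.3969; σ² + n·σ₀² = 0.3969 + 15·10.6929 = 160.7904.
Posterior mean = (μ₀/σ₀² + n·x̄/σ²)/(1/σ₀² + n/σ²) = (σ²·μ₀ + σ₀²·n·x̄)/(σ² + n·σ₀²) = (0.3969·182.83 + 10.6929·2739.99)/160.7904 = 29371.004298/160.7904 = 182.6664.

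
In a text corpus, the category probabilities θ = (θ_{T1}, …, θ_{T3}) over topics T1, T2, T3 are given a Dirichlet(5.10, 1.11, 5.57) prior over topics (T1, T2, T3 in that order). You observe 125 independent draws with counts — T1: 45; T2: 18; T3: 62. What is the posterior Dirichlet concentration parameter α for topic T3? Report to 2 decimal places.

The Dirichlet prior is conjugate to the Multinomial likelihood: each posterior αⱼ = prior αⱼ + observed count nⱼ.
Posterior concentration: (50.10, 19.11, 67.57), total = 136.78.
α_{T3} = 5.57 + 62 = 67.57.

67.57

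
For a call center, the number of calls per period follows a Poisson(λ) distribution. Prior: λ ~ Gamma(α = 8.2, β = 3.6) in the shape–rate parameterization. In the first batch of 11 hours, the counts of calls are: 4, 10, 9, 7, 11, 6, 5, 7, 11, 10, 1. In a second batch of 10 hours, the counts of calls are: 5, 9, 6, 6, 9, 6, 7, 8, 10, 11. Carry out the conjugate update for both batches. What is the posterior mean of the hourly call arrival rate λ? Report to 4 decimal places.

With a Gamma(shape α, rate β) prior, the Poisson likelihood is conjugate: the posterior is Gamma(α + ΣXᵢ, β + n).
Batch 1: sum of counts S = 81 over n = 11 hours.
After batch 1: Gamma(α+S, β+n) = Gamma(8.2+81, 3.6+11) = Gamma(89.2, 14.6).
Batch 2: sum of counts S = 77 over n = 10 hours.
After batch 2: Gamma(α+S, β+n) = Gamma(89.2+77, 14.6+10) = Gamma(166.2, 24.6).
Posterior mean = α/β = 166.2/24.6 = 6.7561.

6.7561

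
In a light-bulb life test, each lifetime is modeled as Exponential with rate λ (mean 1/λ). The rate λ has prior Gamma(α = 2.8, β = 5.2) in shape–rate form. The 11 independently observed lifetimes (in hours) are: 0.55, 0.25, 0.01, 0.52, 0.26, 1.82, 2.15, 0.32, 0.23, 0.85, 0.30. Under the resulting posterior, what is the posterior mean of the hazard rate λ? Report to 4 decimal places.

1.1075

With a Gamma(shape α, rate β) prior on the exponential rate λ, the posterior after n observations with total T = Σxᵢ is Gamma(α+n, β+T).
Sum of observations T = 7.26 hours; n = 11.
Posterior: Gamma(2.8+11, 5.2+7.26) = Gamma(13.8, 12.46).
Posterior mean of λ = α/β = 13.8/12.46 = 1.1075.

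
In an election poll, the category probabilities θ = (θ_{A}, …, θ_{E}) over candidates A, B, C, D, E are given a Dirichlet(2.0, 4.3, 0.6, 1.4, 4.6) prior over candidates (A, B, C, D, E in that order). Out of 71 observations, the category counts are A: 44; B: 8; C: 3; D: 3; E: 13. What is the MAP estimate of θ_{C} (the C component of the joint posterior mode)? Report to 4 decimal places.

The Dirichlet prior is conjugate to the Multinomial likelihood: each posterior αⱼ = prior αⱼ + observed count nⱼ.
Posterior concentration: (46.0, 12.3, 3.6, 4.4, 17.6), total = 83.9.
Joint mode component: (α_{C}−1)/(Σα−K) = 2.6/78.9 = 0.0330.

0.0330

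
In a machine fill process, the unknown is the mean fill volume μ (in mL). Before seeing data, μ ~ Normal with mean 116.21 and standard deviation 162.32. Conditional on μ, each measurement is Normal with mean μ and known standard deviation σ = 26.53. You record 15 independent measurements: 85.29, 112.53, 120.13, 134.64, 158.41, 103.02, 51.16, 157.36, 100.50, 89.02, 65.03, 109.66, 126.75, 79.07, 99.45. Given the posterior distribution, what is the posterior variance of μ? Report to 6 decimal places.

46.839311

For Normal data with known variance σ², a Normal(μ₀, σ₀²) prior on μ is conjugate. Posterior precision = 1/σ₀² + n/σ²; posterior mean is the precision-weighted average of μ₀ and x̄.
σ₀² = 162.32² = 26347.7824, σ² = 26.53² = 703.8409; σ² + n·σ₀² = 703.8409 + 15·26347.7824 = 395920.5769.
Posterior precision = 1/σ₀² + n/σ² = 1/26347.7824 + 15/703.8409 = (σ² + n·σ₀²)/(σ₀²σ²) = 395920.5769/(26347.7824·703.8409); posterior variance σₙ² = σ₀²σ²/(σ² + n·σ₀²) = 26347.7824·703.8409/395920.5769 = 46.839311.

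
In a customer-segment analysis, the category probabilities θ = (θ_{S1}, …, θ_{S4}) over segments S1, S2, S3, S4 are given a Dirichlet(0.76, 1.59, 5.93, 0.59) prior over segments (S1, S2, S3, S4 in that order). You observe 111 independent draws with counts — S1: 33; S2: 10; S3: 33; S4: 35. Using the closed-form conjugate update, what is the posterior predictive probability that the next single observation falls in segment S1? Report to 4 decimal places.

The Dirichlet prior is conjugate to the Multinomial likelihood: each posterior αⱼ = prior αⱼ + observed count nⱼ.
Posterior concentration: (33.76, 11.59, 38.93, 35.59), total = 119.87.
P(next = S1 | data) = α_{S1}/Σα = 0.2816.

0.2816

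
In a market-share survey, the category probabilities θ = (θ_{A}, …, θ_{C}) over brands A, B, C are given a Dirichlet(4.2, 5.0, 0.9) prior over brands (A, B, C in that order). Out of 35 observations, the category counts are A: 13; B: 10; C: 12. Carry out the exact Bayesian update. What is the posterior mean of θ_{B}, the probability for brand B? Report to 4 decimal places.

The Dirichlet prior is conjugate to the Multinomial likelihood: each posterior αⱼ = prior αⱼ + observed count nⱼ.
Posterior concentration: (17.2, 15.0, 12.9), total = 45.1.
E[θ_{B}|data] = α_{B}/Σα = 15.0/45.1 = 0.3326.

0.3326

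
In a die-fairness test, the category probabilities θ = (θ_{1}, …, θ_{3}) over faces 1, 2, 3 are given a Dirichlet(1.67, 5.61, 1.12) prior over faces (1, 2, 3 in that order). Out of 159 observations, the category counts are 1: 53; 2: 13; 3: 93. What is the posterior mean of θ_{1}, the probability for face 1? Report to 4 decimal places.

The Dirichlet prior is conjugate to the Multinomial likelihood: each posterior αⱼ = prior αⱼ + observed count nⱼ.
Posterior concentration: (54.67, 18.61, 94.12), total = 167.40.
E[θ_{1}|data] = α_{1}/Σα = 54.67/167.40 = 0.3266.

0.3266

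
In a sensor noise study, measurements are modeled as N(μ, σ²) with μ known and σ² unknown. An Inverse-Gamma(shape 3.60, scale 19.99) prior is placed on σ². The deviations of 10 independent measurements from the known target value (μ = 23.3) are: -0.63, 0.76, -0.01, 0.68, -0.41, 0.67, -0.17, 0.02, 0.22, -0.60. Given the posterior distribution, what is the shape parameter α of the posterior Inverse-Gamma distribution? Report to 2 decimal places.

8.60

With known mean μ and an Inverse-Gamma(α, β) prior on σ², the Normal likelihood is conjugate: posterior is Inv-Gamma(α + n/2, β + Σ(xᵢ−μ)²/2).
Σ(xᵢ−μ)² = (-0.63)² + (0.76)² + (-0.01)² + (0.68)² + (-0.41)² + (0.67)² + (-0.17)² + (0.02)² + (0.22)² + (-0.60)² = 2.4917.
Posterior: Inv-Gamma(3.60 + 10/2, 19.99 + 2.4917/2) = Inv-Gamma(8.60, 21.23585).
Posterior α = 8.60.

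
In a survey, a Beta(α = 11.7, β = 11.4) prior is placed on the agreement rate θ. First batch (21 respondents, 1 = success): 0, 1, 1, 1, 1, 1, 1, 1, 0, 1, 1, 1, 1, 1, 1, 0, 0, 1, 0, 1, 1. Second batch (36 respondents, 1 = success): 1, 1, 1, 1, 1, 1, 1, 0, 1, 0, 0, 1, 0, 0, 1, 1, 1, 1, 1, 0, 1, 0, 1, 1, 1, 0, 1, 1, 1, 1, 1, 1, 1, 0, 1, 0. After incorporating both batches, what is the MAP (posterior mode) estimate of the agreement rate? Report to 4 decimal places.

The Beta prior is conjugate to a Binomial/Bernoulli likelihood; the update adds successes to α and failures to β.
After batch 1: Beta(11.7+16, 11.4+5) = Beta(27.7, 16.4).
After batch 2: Beta(27.7+26, 16.4+10) = Beta(53.7, 26.4).
Mode of Beta(a,b) for a,b>1 is (a−1)/(a+b−2) = 52.7/78.1 = 0.6748.

0.6748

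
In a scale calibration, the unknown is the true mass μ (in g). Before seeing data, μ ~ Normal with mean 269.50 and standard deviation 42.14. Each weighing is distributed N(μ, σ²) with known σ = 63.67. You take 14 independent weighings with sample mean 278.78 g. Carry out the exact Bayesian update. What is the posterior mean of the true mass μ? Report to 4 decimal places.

277.4789

For Normal data with known variance σ², a Normal(μ₀, σ₀²) prior on μ is conjugate. Posterior precision = 1/σ₀² + n/σ²; posterior mean is the precision-weighted average of μ₀ and x̄.
n·x̄ = 14·278.78 = 3902.92.
σ₀² = 42.14² = 1775.7796, σ² = 63.67² = 4053.8689; σ² + n·σ₀² = 4053.8689 + 14·1775.7796 = 28914.7833.
Posterior mean = (μ₀/σ₀² + n·x̄/σ²)/(1/σ₀² + n/σ²) = (σ²·μ₀ + σ₀²·n·x̄)/(σ² + n·σ₀²) = (4053.8689·269.50 + 1775.7796·3902.92)/28914.7833 = 8023243.384982/28914.7833 = 277.4789.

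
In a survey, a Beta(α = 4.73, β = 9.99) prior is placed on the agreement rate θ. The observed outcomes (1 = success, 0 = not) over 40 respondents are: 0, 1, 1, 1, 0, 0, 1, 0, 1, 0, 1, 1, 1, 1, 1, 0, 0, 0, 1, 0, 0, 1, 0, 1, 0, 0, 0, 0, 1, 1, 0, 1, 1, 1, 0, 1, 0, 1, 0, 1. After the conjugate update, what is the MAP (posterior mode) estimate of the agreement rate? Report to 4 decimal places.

The Beta prior is conjugate to a Binomial/Bernoulli likelihood; the update adds successes to α and failures to β.
Posterior: Beta(α+k, β+n−k) = Beta(4.73+21, 9.99+19) = Beta(25.73, 28.99).
Mode of Beta(a,b) for a,b>1 is (a−1)/(a+b−2) = 24.73/52.72 = 0.4691.

0.4691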